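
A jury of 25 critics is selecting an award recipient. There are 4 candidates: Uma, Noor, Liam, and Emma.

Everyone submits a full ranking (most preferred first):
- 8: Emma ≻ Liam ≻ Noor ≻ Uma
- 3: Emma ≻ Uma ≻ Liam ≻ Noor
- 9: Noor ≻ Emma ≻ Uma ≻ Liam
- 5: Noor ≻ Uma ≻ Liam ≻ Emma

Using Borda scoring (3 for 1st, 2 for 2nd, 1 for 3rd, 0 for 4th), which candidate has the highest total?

Uma: 8×0 + 3×2 + 9×1 + 5×2 = 25
Noor: 8×1 + 3×0 + 9×3 + 5×3 = 50
Liam: 8×2 + 3×1 + 9×0 + 5×1 = 24
Emma: 8×3 + 3×3 + 9×2 + 5×0 = 51

Emma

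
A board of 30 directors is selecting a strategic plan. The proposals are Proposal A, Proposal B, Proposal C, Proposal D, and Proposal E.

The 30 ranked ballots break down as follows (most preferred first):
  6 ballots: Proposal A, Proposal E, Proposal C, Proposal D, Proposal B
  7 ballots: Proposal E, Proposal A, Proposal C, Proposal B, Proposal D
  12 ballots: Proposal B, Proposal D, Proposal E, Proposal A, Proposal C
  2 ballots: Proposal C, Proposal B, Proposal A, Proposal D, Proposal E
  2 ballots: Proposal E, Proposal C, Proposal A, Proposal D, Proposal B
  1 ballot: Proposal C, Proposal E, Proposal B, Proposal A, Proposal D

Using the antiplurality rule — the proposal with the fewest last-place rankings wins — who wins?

Proposal A

Last-place votes: Proposal A 0, Proposal B 8, Proposal C 12, Proposal D 8, Proposal E 2.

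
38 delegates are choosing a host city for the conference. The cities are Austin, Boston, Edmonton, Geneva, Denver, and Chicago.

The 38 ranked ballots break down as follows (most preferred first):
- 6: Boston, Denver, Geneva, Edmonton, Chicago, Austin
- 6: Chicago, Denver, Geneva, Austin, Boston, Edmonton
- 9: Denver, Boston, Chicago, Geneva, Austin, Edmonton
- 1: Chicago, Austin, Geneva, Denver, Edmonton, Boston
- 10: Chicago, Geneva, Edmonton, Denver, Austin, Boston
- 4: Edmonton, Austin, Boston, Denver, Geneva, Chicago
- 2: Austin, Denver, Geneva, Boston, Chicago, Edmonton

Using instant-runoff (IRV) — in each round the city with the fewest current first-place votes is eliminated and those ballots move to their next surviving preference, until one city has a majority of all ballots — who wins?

Round 1: Austin 2, Boston 6, Edmonton 4, Geneva 0, Denver 9, Chicago 17. Geneva eliminated.
Round 2: Austin 2, Boston 6, Edmonton 4, Denver 9, Chicago 17. Austin eliminated.
Round 3: Boston 6, Edmonton 4, Denver 11, Chicago 17. Edmonton eliminated.
Round 4: Boston 10, Denver 11, Chicago 17. Boston eliminated.
Round 5: Denver 21, Chicago 17. Denver has a majority (≥20).

Denver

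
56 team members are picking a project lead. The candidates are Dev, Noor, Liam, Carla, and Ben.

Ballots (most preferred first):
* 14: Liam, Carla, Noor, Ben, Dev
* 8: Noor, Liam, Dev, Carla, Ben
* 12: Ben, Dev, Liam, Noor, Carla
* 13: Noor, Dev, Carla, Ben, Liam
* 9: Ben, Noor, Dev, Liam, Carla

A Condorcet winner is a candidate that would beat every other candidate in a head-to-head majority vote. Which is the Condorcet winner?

Noor

Noor vs Dev: 44–12
Noor vs Liam: 30–26
Noor vs Carla: 42–14
Noor vs Ben: 35–21
Noor beats every other candidate.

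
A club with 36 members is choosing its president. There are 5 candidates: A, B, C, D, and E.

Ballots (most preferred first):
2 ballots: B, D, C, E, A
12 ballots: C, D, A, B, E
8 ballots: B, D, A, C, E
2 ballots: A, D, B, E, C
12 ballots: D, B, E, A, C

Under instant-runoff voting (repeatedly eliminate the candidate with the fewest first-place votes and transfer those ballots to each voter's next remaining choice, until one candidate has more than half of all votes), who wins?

Round 1: A 2, B 10, C 12, D 12, E 0. E eliminated.
Round 2: A 2, B 10, C 12, D 12. A eliminated.
Round 3: B 10, C 12, D 14. B eliminated.
Round 4: C 12, D 24. D has a majority (≥19).

D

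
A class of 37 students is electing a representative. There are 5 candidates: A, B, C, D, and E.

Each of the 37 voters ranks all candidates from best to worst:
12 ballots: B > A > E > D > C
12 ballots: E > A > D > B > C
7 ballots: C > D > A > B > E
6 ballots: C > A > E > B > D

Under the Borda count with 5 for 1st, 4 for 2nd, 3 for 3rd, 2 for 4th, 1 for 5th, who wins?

A

A: 12×4 + 12×4 + 7×3 + 6×4 = 141
B: 12×5 + 12×2 + 7×2 + 6×2 = 110
C: 12×1 + 12×1 + 7×5 + 6×5 = 89
D: 12×2 + 12×3 + 7×4 + 6×1 = 94
E: 12×3 + 12×5 + 7×1 + 6×3 = 121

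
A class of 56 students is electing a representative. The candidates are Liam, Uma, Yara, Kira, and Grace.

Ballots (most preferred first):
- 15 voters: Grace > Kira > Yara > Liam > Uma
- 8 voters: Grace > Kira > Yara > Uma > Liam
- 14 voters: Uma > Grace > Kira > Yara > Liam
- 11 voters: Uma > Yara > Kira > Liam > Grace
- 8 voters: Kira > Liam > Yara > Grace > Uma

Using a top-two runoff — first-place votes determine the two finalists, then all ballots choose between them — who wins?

Grace

Round 1 first-place votes: Liam 0, Uma 25, Yara 0, Kira 8, Grace 23. Uma and Grace advance.
Runoff: Uma is ranked above Grace on 25 ballots, Grace above Uma on 31.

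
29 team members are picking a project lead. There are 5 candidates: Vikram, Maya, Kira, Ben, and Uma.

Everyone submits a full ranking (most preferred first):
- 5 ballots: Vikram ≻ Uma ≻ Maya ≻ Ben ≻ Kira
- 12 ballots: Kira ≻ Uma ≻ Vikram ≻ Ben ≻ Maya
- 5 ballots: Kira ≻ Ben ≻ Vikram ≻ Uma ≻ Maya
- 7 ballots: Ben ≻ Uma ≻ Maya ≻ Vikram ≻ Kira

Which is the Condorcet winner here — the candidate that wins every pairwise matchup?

Kira

Kira vs Vikram: 17–12
Kira vs Maya: 17–12
Kira vs Ben: 17–12
Kira vs Uma: 17–12
Kira beats every other candidate.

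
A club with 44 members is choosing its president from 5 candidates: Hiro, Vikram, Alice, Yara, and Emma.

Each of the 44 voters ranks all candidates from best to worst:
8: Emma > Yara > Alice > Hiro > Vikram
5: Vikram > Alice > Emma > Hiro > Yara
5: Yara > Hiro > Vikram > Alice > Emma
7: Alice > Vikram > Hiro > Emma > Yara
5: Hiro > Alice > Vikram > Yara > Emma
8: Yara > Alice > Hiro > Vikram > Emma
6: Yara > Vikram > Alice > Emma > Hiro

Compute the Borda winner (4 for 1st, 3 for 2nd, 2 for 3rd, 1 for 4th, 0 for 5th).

Alice

Hiro: 8×1 + 5×1 + 5×3 + 7×2 + 5×4 + 8×2 + 6×0 = 78
Vikram: 8×0 + 5×4 + 5×2 + 7×3 + 5×2 + 8×1 + 6×3 = 87
Alice: 8×2 + 5×3 + 5×1 + 7×4 + 5×3 + 8×3 + 6×2 = 115
Yara: 8×3 + 5×0 + 5×4 + 7×0 + 5×1 + 8×4 + 6×4 = 105
Emma: 8×4 + 5×2 + 5×0 + 7×1 + 5×0 + 8×0 + 6×1 = 55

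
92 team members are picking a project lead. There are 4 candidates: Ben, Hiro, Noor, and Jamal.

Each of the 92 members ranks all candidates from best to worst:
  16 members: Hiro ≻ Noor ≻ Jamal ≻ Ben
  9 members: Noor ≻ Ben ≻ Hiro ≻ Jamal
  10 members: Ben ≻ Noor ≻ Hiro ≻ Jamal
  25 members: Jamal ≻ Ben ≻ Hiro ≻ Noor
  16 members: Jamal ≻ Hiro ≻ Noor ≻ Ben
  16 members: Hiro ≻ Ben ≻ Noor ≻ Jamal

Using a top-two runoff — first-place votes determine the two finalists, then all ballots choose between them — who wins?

Round 1 first-place votes: Ben 10, Hiro 32, Noor 9, Jamal 41. Jamal and Hiro advance.
Runoff: Jamal is ranked above Hiro on 41 ballots, Hiro above Jamal on 51.

Hiro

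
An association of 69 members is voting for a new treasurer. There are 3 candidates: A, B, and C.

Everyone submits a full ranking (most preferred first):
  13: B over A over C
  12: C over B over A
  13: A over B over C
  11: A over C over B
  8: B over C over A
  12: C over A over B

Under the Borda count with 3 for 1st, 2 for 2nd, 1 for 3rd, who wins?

A

A: 13×2 + 12×1 + 13×3 + 11×3 + 8×1 + 12×2 = 142
B: 13×3 + 12×2 + 13×2 + 11×1 + 8×3 + 12×1 = 136
C: 13×1 + 12×3 + 13×1 + 11×2 + 8×2 + 12×3 = 136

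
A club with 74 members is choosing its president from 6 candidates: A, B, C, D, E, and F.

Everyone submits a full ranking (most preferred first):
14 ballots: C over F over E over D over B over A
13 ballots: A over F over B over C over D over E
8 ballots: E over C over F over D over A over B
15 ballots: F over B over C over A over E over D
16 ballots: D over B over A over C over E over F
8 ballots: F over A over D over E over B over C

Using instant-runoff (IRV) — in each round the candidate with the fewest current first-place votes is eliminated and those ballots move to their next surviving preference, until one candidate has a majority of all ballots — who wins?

C

Round 1: A 13, B 0, C 14, D 16, E 8, F 23. B eliminated.
Round 2: A 13, C 14, D 16, E 8, F 23. E eliminated.
Round 3: A 13, C 22, D 16, F 23. A eliminated.
Round 4: C 22, D 16, F 36. D eliminated.
Round 5: C 38, F 36. C has a majority (≥38).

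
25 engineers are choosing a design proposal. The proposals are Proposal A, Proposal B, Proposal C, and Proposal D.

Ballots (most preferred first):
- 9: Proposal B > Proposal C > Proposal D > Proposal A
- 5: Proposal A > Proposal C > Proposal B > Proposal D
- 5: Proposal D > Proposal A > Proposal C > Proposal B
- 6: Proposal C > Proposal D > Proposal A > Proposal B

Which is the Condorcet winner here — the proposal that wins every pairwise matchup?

Proposal C vs Proposal A: 15–10
Proposal C vs Proposal B: 16–9
Proposal C vs Proposal D: 20–5
Proposal C beats every other proposal.

Proposal C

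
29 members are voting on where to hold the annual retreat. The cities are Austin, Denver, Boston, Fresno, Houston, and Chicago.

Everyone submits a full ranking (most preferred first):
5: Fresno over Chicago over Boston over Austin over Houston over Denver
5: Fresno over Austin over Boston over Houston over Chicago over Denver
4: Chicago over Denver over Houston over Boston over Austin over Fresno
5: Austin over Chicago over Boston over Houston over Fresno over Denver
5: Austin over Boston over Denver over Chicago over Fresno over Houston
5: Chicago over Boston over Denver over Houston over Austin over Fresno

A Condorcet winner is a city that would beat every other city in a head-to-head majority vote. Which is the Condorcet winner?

Austin vs Denver: 20–9
Austin vs Boston: 15–14
Austin vs Fresno: 19–10
Austin vs Houston: 20–9
Austin vs Chicago: 15–14
Austin beats every other city.

Austin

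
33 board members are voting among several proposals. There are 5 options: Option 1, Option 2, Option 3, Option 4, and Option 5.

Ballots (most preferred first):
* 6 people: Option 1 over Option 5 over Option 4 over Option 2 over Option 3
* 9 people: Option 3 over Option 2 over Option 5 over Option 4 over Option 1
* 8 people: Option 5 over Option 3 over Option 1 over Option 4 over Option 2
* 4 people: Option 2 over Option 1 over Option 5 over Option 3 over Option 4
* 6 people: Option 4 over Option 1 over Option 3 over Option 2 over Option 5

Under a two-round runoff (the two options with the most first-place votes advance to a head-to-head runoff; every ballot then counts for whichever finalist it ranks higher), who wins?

Round 1 first-place votes: Option 1 6, Option 2 4, Option 3 9, Option 4 6, Option 5 8. Option 3 and Option 5 advance.
Runoff: Option 3 is ranked above Option 5 on 15 ballots, Option 5 above Option 3 on 18.

Option 5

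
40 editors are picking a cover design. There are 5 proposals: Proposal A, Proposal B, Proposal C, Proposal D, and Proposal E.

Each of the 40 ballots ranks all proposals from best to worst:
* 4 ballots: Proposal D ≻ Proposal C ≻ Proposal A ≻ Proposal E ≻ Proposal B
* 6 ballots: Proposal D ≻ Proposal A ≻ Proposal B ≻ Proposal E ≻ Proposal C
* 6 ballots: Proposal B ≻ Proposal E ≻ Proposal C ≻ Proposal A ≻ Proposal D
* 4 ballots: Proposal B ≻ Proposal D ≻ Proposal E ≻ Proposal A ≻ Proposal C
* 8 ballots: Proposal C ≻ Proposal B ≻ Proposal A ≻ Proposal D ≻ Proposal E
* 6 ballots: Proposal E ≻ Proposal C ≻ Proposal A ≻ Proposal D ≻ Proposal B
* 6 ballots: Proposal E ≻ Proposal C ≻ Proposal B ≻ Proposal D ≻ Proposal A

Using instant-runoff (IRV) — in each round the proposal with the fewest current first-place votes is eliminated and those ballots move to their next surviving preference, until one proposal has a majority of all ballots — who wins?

Round 1: Proposal A 0, Proposal B 10, Proposal C 8, Proposal D 10, Proposal E 12. Proposal A eliminated.
Round 2: Proposal B 10, Proposal C 8, Proposal D 10, Proposal E 12. Proposal C eliminated.
Round 3: Proposal B 18, Proposal D 10, Proposal E 12. Proposal D eliminated.
Round 4: Proposal B 24, Proposal E 16. Proposal B has a majority (≥21).

Proposal B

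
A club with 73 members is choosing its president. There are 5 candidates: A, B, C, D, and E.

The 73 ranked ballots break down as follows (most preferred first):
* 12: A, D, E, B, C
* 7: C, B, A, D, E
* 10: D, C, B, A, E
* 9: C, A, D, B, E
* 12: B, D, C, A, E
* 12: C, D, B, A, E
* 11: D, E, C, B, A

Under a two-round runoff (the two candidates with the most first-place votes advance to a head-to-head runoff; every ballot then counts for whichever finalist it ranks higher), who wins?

Round 1 first-place votes: A 12, B 12, C 28, D 21, E 0. C and D advance.
Runoff: C is ranked above D on 28 ballots, D above C on 45.

D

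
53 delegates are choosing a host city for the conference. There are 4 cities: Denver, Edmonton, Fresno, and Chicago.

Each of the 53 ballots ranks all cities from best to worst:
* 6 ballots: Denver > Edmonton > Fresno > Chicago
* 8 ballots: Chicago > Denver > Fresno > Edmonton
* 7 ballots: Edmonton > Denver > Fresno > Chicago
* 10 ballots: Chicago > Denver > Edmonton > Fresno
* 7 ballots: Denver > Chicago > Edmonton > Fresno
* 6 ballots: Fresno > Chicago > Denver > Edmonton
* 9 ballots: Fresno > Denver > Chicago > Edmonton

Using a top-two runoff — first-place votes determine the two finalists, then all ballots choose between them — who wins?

Fresno

Round 1 first-place votes: Denver 13, Edmonton 7, Fresno 15, Chicago 18. Chicago and Fresno advance.
Runoff: Chicago is ranked above Fresno on 25 ballots, Fresno above Chicago on 28.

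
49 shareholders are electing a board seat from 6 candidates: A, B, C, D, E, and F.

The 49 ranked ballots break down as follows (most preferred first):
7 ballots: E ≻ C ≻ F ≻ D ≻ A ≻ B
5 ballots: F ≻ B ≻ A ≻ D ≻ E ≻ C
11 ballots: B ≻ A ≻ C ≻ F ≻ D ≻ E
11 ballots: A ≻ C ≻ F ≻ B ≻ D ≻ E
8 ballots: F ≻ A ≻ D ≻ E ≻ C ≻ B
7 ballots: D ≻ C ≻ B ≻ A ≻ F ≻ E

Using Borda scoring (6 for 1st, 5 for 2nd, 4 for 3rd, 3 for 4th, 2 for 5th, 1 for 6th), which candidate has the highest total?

A: 7×2 + 5×4 + 11×5 + 11×6 + 8×5 + 7×3 = 216
B: 7×1 + 5×5 + 11×6 + 11×3 + 8×1 + 7×4 = 167
C: 7×5 + 5×1 + 11×4 + 11×5 + 8×2 + 7×5 = 190
D: 7×3 + 5×3 + 11×2 + 11×2 + 8×4 + 7×6 = 154
E: 7×6 + 5×2 + 11×1 + 11×1 + 8×3 + 7×1 = 105
F: 7×4 + 5×6 + 11×3 + 11×4 + 8×6 + 7×2 = 197

A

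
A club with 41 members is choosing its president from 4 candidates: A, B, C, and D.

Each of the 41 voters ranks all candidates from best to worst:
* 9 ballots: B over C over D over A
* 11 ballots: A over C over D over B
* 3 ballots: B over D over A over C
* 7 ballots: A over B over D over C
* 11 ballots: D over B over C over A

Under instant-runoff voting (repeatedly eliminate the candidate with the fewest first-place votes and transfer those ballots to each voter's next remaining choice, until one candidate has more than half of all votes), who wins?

Round 1: A 18, B 12, C 0, D 11. C eliminated.
Round 2: A 18, B 12, D 11. D eliminated.
Round 3: A 18, B 23. B has a majority (≥21).

B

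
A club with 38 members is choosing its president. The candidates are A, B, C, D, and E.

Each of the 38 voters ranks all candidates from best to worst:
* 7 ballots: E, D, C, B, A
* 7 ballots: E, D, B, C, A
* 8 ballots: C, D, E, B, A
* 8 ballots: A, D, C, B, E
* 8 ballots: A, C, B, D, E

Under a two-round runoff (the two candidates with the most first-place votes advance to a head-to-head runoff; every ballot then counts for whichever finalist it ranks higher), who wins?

E

Round 1 first-place votes: A 16, B 0, C 8, D 0, E 14. A and E advance.
Runoff: A is ranked above E on 16 ballots, E above A on 22.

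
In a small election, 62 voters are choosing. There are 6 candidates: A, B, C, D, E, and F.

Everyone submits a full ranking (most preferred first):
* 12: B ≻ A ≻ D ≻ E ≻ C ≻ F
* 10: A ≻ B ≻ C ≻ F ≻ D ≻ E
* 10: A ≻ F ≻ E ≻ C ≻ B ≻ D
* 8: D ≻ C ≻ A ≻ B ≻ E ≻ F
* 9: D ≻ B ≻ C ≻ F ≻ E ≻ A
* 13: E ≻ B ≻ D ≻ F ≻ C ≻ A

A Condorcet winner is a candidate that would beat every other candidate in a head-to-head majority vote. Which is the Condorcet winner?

B

B vs A: 34–28
B vs C: 44–18
B vs D: 45–17
B vs E: 39–23
B vs F: 52–10
B beats every other candidate.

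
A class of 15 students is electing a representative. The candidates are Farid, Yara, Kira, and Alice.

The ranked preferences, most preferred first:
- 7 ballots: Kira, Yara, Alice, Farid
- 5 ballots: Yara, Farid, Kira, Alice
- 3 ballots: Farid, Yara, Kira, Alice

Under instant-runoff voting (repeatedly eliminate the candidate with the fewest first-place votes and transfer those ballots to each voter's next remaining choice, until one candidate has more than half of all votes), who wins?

Yara

Round 1: Farid 3, Yara 5, Kira 7, Alice 0. Alice eliminated.
Round 2: Farid 3, Yara 5, Kira 7. Farid eliminated.
Round 3: Yara 8, Kira 7. Yara has a majority (≥8).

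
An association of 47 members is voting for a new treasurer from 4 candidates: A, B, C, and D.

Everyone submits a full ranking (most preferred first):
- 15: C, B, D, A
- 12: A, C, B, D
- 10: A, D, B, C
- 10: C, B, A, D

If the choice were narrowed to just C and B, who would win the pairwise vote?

C is ranked above B on 37 ballots; B above C on 10.

C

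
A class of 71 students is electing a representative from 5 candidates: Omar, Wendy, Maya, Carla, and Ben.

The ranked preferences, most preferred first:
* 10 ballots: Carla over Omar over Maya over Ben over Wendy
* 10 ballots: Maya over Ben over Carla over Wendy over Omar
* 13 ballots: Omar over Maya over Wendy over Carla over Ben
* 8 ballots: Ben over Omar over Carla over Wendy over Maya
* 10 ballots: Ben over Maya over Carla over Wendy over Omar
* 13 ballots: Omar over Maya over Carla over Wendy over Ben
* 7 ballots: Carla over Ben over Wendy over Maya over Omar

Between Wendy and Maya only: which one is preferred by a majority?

Maya

Wendy is ranked above Maya on 15 ballots; Maya above Wendy on 56.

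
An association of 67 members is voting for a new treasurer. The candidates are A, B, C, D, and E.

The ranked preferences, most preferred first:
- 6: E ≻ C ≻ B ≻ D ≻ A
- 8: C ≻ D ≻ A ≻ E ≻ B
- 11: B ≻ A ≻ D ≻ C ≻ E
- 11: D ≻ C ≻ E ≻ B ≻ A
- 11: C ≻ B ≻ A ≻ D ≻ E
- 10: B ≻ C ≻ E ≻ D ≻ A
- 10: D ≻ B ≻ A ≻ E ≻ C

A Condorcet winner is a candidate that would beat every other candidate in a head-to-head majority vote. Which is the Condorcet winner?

C vs A: 46–21
C vs B: 36–31
C vs D: 35–32
C vs E: 51–16
C beats every other candidate.

C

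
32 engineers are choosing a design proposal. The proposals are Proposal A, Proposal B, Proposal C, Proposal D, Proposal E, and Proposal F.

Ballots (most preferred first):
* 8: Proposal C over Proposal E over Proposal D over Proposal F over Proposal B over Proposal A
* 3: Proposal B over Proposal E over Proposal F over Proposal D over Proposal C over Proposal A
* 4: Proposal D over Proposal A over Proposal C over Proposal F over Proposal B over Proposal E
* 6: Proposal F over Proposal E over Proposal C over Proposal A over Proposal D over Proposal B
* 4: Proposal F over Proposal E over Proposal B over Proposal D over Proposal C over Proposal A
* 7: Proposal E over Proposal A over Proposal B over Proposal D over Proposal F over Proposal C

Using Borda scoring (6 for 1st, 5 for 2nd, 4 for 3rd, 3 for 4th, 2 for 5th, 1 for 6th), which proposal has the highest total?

Proposal E

Proposal A: 8×1 + 3×1 + 4×5 + 6×3 + 4×1 + 7×5 = 88
Proposal B: 8×2 + 3×6 + 4×2 + 6×1 + 4×4 + 7×4 = 92
Proposal C: 8×6 + 3×2 + 4×4 + 6×4 + 4×2 + 7×1 = 109
Proposal D: 8×4 + 3×3 + 4×6 + 6×2 + 4×3 + 7×3 = 110
Proposal E: 8×5 + 3×5 + 4×1 + 6×5 + 4×5 + 7×6 = 151
Proposal F: 8×3 + 3×4 + 4×3 + 6×6 + 4×6 + 7×2 = 122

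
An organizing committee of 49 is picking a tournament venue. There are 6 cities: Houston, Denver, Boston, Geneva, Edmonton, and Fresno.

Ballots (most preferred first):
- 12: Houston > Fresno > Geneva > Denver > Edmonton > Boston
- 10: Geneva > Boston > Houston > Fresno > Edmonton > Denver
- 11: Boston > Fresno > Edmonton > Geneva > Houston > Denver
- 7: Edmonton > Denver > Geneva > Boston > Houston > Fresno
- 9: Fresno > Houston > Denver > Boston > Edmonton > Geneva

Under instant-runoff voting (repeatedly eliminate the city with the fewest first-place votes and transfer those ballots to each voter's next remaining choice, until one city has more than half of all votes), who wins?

Geneva

Round 1: Houston 12, Denver 0, Boston 11, Geneva 10, Edmonton 7, Fresno 9. Denver eliminated.
Round 2: Houston 12, Boston 11, Geneva 10, Edmonton 7, Fresno 9. Edmonton eliminated.
Round 3: Houston 12, Boston 11, Geneva 17, Fresno 9. Fresno eliminated.
Round 4: Houston 21, Boston 11, Geneva 17. Boston eliminated.
Round 5: Houston 21, Geneva 28. Geneva has a majority (≥25).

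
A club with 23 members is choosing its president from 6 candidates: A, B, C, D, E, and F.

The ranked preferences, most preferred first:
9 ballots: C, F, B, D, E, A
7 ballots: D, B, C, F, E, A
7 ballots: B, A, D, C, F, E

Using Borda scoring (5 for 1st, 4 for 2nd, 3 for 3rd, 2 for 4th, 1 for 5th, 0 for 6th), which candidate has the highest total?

A: 9×0 + 7×0 + 7×4 = 28
B: 9×3 + 7×4 + 7×5 = 90
C: 9×5 + 7×3 + 7×2 = 80
D: 9×2 + 7×5 + 7×3 = 74
E: 9×1 + 7×1 + 7×0 = 16
F: 9×4 + 7×2 + 7×1 = 57

B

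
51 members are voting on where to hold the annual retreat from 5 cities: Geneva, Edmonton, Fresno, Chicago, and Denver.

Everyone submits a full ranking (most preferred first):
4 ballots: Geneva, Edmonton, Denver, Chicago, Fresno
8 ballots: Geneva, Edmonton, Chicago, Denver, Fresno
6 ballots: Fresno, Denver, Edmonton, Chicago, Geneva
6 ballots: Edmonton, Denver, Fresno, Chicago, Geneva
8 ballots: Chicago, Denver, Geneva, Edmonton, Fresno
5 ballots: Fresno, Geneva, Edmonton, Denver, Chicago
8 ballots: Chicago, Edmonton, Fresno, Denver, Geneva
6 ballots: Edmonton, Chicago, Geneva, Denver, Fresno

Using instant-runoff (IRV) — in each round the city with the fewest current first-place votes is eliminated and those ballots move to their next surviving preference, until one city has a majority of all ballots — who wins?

Round 1: Geneva 12, Edmonton 12, Fresno 11, Chicago 16, Denver 0. Denver eliminated.
Round 2: Geneva 12, Edmonton 12, Fresno 11, Chicago 16. Fresno eliminated.
Round 3: Geneva 17, Edmonton 18, Chicago 16. Chicago eliminated.
Round 4: Geneva 25, Edmonton 26. Edmonton has a majority (≥26).

Edmonton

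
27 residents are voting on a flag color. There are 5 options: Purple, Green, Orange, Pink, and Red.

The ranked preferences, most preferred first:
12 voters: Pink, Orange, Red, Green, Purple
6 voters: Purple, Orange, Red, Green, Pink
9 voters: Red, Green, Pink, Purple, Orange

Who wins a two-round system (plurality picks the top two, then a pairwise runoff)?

Red

Round 1 first-place votes: Purple 6, Green 0, Orange 0, Pink 12, Red 9. Pink and Red advance.
Runoff: Pink is ranked above Red on 12 ballots, Red above Pink on 15.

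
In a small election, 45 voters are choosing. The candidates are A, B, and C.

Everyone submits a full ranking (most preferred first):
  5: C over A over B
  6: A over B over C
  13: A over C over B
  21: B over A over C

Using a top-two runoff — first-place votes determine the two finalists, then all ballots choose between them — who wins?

A

Round 1 first-place votes: A 19, B 21, C 5. B and A advance.
Runoff: B is ranked above A on 21 ballots, A above B on 24.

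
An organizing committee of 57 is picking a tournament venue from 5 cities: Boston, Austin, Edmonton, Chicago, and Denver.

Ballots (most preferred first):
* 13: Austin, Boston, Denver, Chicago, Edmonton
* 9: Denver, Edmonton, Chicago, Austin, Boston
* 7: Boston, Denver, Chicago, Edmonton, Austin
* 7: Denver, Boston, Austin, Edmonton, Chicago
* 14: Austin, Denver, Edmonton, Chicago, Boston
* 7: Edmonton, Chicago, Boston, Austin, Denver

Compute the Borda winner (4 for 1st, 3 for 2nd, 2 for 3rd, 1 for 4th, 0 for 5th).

Denver

Boston: 13×3 + 9×0 + 7×4 + 7×3 + 14×0 + 7×2 = 102
Austin: 13×4 + 9×1 + 7×0 + 7×2 + 14×4 + 7×1 = 138
Edmonton: 13×0 + 9×3 + 7×1 + 7×1 + 14×2 + 7×4 = 97
Chicago: 13×1 + 9×2 + 7×2 + 7×0 + 14×1 + 7×3 = 80
Denver: 13×2 + 9×4 + 7×3 + 7×4 + 14×3 + 7×0 = 153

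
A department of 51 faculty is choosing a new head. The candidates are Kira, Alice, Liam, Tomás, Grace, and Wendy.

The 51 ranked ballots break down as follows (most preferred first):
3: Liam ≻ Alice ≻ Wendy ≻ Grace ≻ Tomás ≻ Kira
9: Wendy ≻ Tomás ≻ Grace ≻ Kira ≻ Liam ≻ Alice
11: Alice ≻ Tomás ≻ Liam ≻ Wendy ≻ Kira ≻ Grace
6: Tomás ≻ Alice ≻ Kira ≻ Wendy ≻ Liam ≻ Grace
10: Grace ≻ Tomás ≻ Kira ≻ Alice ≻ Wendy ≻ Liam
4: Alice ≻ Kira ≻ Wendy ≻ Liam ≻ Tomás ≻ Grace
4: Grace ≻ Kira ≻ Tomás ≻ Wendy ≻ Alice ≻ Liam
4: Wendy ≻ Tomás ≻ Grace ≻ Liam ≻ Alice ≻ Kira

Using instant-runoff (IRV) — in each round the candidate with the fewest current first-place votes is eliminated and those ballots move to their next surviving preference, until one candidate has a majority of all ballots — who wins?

Round 1: Kira 0, Alice 15, Liam 3, Tomás 6, Grace 14, Wendy 13. Kira eliminated.
Round 2: Alice 15, Liam 3, Tomás 6, Grace 14, Wendy 13. Liam eliminated.
Round 3: Alice 18, Tomás 6, Grace 14, Wendy 13. Tomás eliminated.
Round 4: Alice 24, Grace 14, Wendy 13. Wendy eliminated.
Round 5: Alice 24, Grace 27. Grace has a majority (≥26).

Grace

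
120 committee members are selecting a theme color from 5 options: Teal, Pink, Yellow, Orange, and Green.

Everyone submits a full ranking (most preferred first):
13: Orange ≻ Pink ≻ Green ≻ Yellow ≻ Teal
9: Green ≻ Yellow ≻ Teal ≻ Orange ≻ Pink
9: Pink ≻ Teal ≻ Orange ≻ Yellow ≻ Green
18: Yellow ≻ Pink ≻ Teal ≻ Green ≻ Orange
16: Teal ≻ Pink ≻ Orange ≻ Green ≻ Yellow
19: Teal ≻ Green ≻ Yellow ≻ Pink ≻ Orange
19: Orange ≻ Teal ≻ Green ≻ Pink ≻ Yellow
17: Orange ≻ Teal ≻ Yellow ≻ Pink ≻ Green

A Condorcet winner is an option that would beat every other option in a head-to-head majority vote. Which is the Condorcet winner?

Teal

Teal vs Pink: 80–40
Teal vs Yellow: 80–40
Teal vs Orange: 71–49
Teal vs Green: 98–22
Teal beats every other option.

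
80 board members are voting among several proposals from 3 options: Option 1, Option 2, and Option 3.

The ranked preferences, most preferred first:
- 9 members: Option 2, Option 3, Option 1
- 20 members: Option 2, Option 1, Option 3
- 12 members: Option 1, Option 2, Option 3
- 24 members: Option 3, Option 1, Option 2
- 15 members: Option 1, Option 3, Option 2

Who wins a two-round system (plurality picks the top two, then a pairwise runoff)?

Round 1 first-place votes: Option 1 27, Option 2 29, Option 3 24. Option 2 and Option 1 advance.
Runoff: Option 2 is ranked above Option 1 on 29 ballots, Option 1 above Option 2 on 51.

Option 1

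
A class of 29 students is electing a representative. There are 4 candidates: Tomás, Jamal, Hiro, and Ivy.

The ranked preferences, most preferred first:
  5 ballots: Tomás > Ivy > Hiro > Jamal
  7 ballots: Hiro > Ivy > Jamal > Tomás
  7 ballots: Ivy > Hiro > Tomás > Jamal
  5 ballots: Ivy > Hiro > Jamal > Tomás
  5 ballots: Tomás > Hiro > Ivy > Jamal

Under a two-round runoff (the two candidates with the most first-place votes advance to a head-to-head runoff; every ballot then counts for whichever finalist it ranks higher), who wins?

Round 1 first-place votes: Tomás 10, Jamal 0, Hiro 7, Ivy 12. Ivy and Tomás advance.
Runoff: Ivy is ranked above Tomás on 19 ballots, Tomás above Ivy on 10.

Ivy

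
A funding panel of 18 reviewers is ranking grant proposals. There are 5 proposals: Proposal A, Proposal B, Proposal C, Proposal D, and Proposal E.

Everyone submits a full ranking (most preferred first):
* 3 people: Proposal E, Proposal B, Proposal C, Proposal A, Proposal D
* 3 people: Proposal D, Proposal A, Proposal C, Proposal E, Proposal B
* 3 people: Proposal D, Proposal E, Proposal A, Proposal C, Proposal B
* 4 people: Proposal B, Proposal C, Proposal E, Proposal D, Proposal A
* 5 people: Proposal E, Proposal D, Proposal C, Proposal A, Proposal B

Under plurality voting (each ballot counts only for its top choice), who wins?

Proposal E

First-place votes: Proposal A 0, Proposal B 4, Proposal C 0, Proposal D 6, Proposal E 8.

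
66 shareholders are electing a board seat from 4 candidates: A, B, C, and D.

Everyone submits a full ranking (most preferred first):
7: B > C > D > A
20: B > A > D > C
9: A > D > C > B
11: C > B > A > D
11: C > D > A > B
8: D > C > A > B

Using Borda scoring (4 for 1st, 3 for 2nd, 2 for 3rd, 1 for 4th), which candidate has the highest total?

C

A: 7×1 + 20×3 + 9×4 + 11×2 + 11×2 + 8×2 = 163
B: 7×4 + 20×4 + 9×1 + 11×3 + 11×1 + 8×1 = 169
C: 7×3 + 20×1 + 9×2 + 11×4 + 11×4 + 8×3 = 171
D: 7×2 + 20×2 + 9×3 + 11×1 + 11×3 + 8×4 = 157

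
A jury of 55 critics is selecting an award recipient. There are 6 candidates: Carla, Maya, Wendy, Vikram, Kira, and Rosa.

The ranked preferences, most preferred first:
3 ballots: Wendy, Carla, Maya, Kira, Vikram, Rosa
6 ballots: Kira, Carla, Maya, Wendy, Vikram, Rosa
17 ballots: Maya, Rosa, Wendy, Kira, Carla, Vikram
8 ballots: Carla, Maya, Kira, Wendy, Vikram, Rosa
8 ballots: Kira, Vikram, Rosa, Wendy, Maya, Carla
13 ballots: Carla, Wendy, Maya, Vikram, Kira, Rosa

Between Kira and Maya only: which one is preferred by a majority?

Maya

Kira is ranked above Maya on 14 ballots; Maya above Kira on 41.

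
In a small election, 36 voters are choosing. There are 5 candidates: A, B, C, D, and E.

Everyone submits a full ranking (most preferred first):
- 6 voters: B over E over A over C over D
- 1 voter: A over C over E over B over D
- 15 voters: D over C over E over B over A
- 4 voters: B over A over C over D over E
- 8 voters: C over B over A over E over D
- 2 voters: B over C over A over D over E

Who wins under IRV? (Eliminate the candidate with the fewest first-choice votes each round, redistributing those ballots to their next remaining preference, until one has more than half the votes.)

B

Round 1: A 1, B 12, C 8, D 15, E 0. E eliminated.
Round 2: A 1, B 12, C 8, D 15. A eliminated.
Round 3: B 12, C 9, D 15. C eliminated.
Round 4: B 21, D 15. B has a majority (≥19).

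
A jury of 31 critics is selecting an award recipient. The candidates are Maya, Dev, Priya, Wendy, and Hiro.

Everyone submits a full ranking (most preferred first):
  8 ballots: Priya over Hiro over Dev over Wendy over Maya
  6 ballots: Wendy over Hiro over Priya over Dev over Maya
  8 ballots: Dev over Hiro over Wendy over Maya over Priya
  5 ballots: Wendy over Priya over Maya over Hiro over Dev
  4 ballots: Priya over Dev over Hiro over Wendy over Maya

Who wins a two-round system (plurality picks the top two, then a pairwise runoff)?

Wendy

Round 1 first-place votes: Maya 0, Dev 8, Priya 12, Wendy 11, Hiro 0. Priya and Wendy advance.
Runoff: Priya is ranked above Wendy on 12 ballots, Wendy above Priya on 19.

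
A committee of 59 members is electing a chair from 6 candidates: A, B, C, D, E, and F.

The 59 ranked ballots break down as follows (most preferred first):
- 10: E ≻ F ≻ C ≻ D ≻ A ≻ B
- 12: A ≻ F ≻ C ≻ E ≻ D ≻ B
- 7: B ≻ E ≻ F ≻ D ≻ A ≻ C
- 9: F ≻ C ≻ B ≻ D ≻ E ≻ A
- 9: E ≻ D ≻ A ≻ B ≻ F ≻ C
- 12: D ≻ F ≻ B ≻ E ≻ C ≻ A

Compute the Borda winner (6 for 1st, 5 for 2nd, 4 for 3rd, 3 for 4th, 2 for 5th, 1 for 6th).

A: 10×2 + 12×6 + 7×2 + 9×1 + 9×4 + 12×1 = 163
B: 10×1 + 12×1 + 7×6 + 9×4 + 9×3 + 12×4 = 175
C: 10×4 + 12×4 + 7×1 + 9×5 + 9×1 + 12×2 = 173
D: 10×3 + 12×2 + 7×3 + 9×3 + 9×5 + 12×6 = 219
E: 10×6 + 12×3 + 7×5 + 9×2 + 9×6 + 12×3 = 239
F: 10×5 + 12×5 + 7×4 + 9×6 + 9×2 + 12×5 = 270

F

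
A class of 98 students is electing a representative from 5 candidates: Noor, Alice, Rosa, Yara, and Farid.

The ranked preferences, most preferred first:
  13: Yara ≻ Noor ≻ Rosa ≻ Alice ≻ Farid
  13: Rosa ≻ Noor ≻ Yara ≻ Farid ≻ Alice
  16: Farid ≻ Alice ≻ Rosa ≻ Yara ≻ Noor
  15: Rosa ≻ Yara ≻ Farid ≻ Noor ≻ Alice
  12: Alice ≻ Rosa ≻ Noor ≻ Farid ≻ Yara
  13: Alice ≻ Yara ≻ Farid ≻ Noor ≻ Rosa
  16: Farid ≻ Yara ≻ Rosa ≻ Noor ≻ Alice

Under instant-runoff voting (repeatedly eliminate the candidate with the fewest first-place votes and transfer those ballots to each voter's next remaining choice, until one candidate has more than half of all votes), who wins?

Rosa

Round 1: Noor 0, Alice 25, Rosa 28, Yara 13, Farid 32. Noor eliminated.
Round 2: Alice 25, Rosa 28, Yara 13, Farid 32. Yara eliminated.
Round 3: Alice 25, Rosa 41, Farid 32. Alice eliminated.
Round 4: Rosa 53, Farid 45. Rosa has a majority (≥50).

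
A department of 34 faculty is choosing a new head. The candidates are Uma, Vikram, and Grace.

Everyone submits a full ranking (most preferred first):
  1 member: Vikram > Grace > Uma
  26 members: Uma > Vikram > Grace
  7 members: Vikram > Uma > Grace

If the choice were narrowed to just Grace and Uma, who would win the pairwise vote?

Grace is ranked above Uma on 1 ballots; Uma above Grace on 33.

Uma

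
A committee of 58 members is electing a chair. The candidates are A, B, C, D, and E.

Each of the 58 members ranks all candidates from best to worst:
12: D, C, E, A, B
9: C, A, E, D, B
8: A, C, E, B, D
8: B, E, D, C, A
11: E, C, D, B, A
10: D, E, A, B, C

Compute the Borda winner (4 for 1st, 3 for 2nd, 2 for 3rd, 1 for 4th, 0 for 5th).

A: 12×1 + 9×3 + 8×4 + 8×0 + 11×0 + 10×2 = 91
B: 12×0 + 9×0 + 8×1 + 8×4 + 11×1 + 10×1 = 61
C: 12×3 + 9×4 + 8×3 + 8×1 + 11×3 + 10×0 = 137
D: 12×4 + 9×1 + 8×0 + 8×2 + 11×2 + 10×4 = 135
E: 12×2 + 9×2 + 8×2 + 8×3 + 11×4 + 10×3 = 156

E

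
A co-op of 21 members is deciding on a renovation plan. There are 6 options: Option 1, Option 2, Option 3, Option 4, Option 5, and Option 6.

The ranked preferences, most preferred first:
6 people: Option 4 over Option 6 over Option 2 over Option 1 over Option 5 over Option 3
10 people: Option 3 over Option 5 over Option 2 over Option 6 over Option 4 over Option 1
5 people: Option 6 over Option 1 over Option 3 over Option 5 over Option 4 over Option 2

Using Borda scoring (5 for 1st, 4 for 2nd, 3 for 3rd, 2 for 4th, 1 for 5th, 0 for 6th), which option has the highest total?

Option 6

Option 1: 6×2 + 10×0 + 5×4 = 32
Option 2: 6×3 + 10×3 + 5×0 = 48
Option 3: 6×0 + 10×5 + 5×3 = 65
Option 4: 6×5 + 10×1 + 5×1 = 45
Option 5: 6×1 + 10×4 + 5×2 = 56
Option 6: 6×4 + 10×2 + 5×5 = 69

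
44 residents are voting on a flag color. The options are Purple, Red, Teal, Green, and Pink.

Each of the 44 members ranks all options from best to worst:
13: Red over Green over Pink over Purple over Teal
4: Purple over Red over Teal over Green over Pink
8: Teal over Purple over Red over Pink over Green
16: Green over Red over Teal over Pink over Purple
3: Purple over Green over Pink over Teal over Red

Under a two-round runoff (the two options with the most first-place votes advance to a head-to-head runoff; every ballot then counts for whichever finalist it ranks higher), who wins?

Red

Round 1 first-place votes: Purple 7, Red 13, Teal 8, Green 16, Pink 0. Green and Red advance.
Runoff: Green is ranked above Red on 19 ballots, Red above Green on 25.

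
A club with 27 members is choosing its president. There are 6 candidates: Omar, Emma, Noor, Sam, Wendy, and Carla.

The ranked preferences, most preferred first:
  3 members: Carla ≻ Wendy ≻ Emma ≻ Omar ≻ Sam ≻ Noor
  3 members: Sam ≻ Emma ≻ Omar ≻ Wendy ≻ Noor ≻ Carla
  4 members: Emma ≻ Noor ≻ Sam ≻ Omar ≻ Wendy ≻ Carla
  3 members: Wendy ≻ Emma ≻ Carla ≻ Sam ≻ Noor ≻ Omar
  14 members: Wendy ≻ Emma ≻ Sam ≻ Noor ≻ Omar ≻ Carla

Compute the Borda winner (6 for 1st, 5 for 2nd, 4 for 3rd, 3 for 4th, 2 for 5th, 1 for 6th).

Emma

Omar: 3×3 + 3×4 + 4×3 + 3×1 + 14×2 = 64
Emma: 3×4 + 3×5 + 4×6 + 3×5 + 14×5 = 136
Noor: 3×1 + 3×2 + 4×5 + 3×2 + 14×3 = 77
Sam: 3×2 + 3×6 + 4×4 + 3×3 + 14×4 = 105
Wendy: 3×5 + 3×3 + 4×2 + 3×6 + 14×6 = 134
Carla: 3×6 + 3×1 + 4×1 + 3×4 + 14×1 = 51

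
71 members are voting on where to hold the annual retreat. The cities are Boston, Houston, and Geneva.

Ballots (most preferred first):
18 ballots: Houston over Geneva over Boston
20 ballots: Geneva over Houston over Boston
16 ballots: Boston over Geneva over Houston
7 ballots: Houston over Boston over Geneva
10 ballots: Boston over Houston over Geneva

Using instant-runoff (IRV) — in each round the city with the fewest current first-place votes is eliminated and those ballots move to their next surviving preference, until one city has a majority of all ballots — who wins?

Houston

Round 1: Boston 26, Houston 25, Geneva 20. Geneva eliminated.
Round 2: Boston 26, Houston 45. Houston has a majority (≥36).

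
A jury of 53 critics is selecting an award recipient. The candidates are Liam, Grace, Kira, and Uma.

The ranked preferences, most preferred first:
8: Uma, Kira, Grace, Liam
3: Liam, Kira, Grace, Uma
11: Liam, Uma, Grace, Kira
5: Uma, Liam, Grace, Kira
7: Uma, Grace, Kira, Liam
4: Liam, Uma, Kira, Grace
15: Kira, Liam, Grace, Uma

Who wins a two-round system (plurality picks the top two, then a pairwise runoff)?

Round 1 first-place votes: Liam 18, Grace 0, Kira 15, Uma 20. Uma and Liam advance.
Runoff: Uma is ranked above Liam on 20 ballots, Liam above Uma on 33.

Liam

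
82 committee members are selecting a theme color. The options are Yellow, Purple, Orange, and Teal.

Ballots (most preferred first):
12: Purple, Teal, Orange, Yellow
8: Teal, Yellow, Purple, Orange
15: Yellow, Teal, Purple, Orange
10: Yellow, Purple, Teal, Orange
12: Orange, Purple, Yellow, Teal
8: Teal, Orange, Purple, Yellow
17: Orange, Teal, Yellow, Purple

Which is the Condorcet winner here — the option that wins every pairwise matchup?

Teal vs Yellow: 45–37
Teal vs Purple: 48–34
Teal vs Orange: 53–29
Teal beats every other option.

Teal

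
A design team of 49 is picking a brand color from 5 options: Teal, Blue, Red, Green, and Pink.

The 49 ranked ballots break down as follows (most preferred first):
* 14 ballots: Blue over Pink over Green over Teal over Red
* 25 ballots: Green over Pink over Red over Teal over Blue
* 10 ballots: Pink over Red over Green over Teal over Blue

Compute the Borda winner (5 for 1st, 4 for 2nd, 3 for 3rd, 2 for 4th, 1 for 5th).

Pink

Teal: 14×2 + 25×2 + 10×2 = 98
Blue: 14×5 + 25×1 + 10×1 = 105
Red: 14×1 + 25×3 + 10×4 = 129
Green: 14×3 + 25×5 + 10×3 = 197
Pink: 14×4 + 25×4 + 10×5 = 206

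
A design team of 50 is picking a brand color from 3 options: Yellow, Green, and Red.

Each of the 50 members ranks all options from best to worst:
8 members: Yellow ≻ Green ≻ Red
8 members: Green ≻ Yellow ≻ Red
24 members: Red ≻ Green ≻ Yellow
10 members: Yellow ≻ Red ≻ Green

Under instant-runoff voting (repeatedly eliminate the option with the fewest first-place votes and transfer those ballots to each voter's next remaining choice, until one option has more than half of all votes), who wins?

Yellow

Round 1: Yellow 18, Green 8, Red 24. Green eliminated.
Round 2: Yellow 26, Red 24. Yellow has a majority (≥26).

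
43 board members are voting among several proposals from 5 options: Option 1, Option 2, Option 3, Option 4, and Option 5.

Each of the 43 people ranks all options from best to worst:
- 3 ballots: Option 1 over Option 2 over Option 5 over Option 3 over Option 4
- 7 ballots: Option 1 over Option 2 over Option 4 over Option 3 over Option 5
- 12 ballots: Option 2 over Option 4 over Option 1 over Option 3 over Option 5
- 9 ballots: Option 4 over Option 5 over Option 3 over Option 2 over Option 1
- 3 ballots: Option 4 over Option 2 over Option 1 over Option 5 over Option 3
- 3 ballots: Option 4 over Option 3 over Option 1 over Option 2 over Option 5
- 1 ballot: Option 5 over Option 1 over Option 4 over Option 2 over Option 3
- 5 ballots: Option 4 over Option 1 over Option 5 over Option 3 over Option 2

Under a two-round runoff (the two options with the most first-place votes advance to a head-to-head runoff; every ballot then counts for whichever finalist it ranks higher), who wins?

Option 2

Round 1 first-place votes: Option 1 10, Option 2 12, Option 3 0, Option 4 20, Option 5 1. Option 4 and Option 2 advance.
Runoff: Option 4 is ranked above Option 2 on 21 ballots, Option 2 above Option 4 on 22.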